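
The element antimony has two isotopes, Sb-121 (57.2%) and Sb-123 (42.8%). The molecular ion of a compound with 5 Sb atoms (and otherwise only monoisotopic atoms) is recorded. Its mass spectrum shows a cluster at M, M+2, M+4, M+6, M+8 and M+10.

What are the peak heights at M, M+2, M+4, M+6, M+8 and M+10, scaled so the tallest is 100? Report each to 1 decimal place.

Each Sb atom is independently Sb-121 (p = 0.572) or Sb-123 (q = 0.428); the cluster is the binomial expansion (p + q)^5.
P(M) = 0.572^5 = 0.061232
P(M+2) = 5 × 0.572^4 × 0.428^1 = 0.229086
P(M+4) = 10 × 0.572^3 × 0.428^2 = 0.342827
P(M+6) = 10 × 0.572^2 × 0.428^3 = 0.256521
P(M+8) = 5 × 0.572^1 × 0.428^4 = 0.095971
P(M+10) = 0.428^5 = 0.014362
The M+4 peak is largest (0.342827); scaling to 100 gives 17.9 : 66.8 : 100.0 : 74.8 : 28.0 : 4.2.

17.9 : 66.8 : 100.0 : 74.8 : 28.0 : 4.2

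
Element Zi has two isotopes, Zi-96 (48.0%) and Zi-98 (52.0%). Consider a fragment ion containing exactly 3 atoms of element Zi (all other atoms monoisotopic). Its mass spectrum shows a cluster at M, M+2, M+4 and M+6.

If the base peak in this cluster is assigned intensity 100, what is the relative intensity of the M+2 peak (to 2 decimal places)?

92.31

Binomial terms of (0.480 + 0.520)^3: M 0.1106, M+2 0.3594, M+4 0.3894, M+6 0.1406 → M+4 is the base peak.
P(M+4) = C(3,2) × 0.480^1 × 0.520^2 = 3 × 0.4800 × 0.2704 = 0.389376 (base)
P(M+2) = C(3,1) × 0.480^2 × 0.520^1 = 3 × 0.2304 × 0.5200 = 0.359424
Relative intensity = 0.359424 / 0.389376 × 100 = 92.31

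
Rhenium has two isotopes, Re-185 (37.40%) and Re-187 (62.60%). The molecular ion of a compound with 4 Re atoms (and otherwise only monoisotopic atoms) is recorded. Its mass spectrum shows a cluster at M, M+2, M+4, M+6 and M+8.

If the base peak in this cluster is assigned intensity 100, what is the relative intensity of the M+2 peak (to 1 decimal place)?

35.7

Binomial terms of (0.3740 + 0.6260)^4: M 0.0196, M+2 0.1310, M+4 0.3289, M+6 0.3670, M+8 0.1536 → M+6 is the base peak.
P(M+6) = C(4,3) × 0.3740^1 × 0.6260^3 = 4 × 0.3740 × 0.24531438 = 0.366990 (base)
P(M+2) = C(4,1) × 0.3740^3 × 0.6260^1 = 4 × 0.05231362 × 0.6260 = 0.130993
Relative intensity = 0.130993 / 0.366990 × 100 = 35.7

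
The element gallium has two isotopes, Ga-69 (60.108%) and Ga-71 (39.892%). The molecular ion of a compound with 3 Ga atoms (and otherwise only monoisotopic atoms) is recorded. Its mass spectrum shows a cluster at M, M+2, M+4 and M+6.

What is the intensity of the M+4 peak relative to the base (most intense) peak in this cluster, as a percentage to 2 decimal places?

Term probabilities: M 0.2172, M+2 0.4324, M+4 0.2870, M+6 0.0635. Base peak = M+2.
P(M+2) = C(3,1) × 0.60108^2 × 0.39892^1 = 3 × 0.36129717 × 0.39892 = 0.432386 (base)
P(M+4) = C(3,2) × 0.60108^1 × 0.39892^2 = 3 × 0.60108 × 0.15913717 = 0.286963
Relative intensity = 0.286963 / 0.432386 × 100 = 66.37

66.37%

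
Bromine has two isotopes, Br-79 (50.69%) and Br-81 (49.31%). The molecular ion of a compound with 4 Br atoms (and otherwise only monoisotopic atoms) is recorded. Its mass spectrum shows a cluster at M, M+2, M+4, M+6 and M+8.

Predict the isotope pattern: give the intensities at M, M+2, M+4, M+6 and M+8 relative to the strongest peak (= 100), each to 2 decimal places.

17.61 : 68.53 : 100.00 : 64.85 : 15.77

Each Br atom is independently Br-79 (p = 0.5069) or Br-81 (q = 0.4931); the cluster is the binomial expansion (p + q)^4.
P(M) = 0.5069^4 = 0.066022
P(M+2) = 4 × 0.5069^3 × 0.4931^1 = 0.256899
P(M+4) = 6 × 0.5069^2 × 0.4931^2 = 0.374857
P(M+6) = 4 × 0.5069^1 × 0.4931^3 = 0.243101
P(M+8) = 0.4931^4 = 0.059121
The M+4 peak is largest (0.374857); scaling to 100 gives 17.61 : 68.53 : 100.00 : 64.85 : 15.77.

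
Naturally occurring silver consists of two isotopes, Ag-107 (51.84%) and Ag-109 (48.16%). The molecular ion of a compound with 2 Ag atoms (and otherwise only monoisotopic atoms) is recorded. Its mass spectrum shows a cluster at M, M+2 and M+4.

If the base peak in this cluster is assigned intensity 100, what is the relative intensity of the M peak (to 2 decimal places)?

53.82

Term probabilities: M 0.2687, M+2 0.4993, M+4 0.2319. Base peak = M+2.
P(M+2) = C(2,1) × 0.5184^1 × 0.4816^1 = 2 × 0.5184 × 0.4816 = 0.499323 (base)
P(M) = C(2,0) × 0.5184^2 × 0.4816^0 = 1 × 0.26873856 × 1.0000 = 0.268739
Relative intensity = 0.268739 / 0.499323 × 100 = 53.82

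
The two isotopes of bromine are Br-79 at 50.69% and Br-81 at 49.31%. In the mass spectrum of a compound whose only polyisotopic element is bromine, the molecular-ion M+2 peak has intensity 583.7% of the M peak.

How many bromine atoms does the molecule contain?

For n independent Br atoms, I(M+2)/I(M) = n · (abundance Br-81) / (abundance Br-79) = n · 0.4931/0.5069.
n = 5.837 × 0.5069/0.4931 = 6.00 ≈ 6

6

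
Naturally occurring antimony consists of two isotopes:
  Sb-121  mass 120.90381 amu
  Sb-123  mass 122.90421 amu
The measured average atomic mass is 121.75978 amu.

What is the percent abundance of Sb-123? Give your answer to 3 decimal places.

Let x be the fractional abundance of Sb-121; then Sb-123 has abundance 1 − x.
120.90381·x + 122.90421·(1 − x) = 121.75978
(120.90381 − 122.90421)·x = 121.75978 − 122.90421
x = -1.14443 / -2.00040 = 0.57210 → 57.210% Sb-121, 42.790% Sb-123.

42.790%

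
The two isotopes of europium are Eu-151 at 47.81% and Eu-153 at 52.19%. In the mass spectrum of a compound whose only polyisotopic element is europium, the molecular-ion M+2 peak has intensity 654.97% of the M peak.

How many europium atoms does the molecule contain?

With n Eu atoms, P(M+2)/P(M) = C(n,1)·p^(n−1)q / p^n = n·q/p = n · 0.5219/0.4781.
n = 6.5497 × 0.4781/0.5219 = 6.00 ≈ 6

6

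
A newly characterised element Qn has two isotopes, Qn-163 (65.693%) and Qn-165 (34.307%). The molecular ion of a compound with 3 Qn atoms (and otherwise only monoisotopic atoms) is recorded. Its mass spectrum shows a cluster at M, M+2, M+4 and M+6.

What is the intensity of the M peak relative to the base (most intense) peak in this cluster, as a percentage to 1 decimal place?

(0.65693 + 0.34307)^3 gives M 0.2835, M+2 0.4442, M+4 0.2320, M+6 0.0404; the largest is M+2.
P(M+2) = C(3,1) × 0.65693^2 × 0.34307^1 = 3 × 0.43155702 × 0.34307 = 0.444163 (base)
P(M) = C(3,0) × 0.65693^3 × 0.34307^0 = 1 × 0.28350276 × 1.0000 = 0.283503
Relative intensity = 0.283503 / 0.444163 × 100 = 63.8

63.8%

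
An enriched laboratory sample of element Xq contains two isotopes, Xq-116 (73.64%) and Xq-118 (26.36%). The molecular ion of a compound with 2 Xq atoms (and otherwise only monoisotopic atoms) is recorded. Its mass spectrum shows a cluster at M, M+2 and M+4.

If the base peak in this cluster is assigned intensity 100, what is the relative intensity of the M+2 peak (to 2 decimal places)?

Binomial terms of (0.7364 + 0.2636)^2: M 0.5423, M+2 0.3882, M+4 0.0695 → M is the base peak.
P(M) = C(2,0) × 0.7364^2 × 0.2636^0 = 1 × 0.54228496 × 1.0000 = 0.542285 (base)
P(M+2) = C(2,1) × 0.7364^1 × 0.2636^1 = 2 × 0.7364 × 0.2636 = 0.388230
Relative intensity = 0.388230 / 0.542285 × 100 = 71.59

71.59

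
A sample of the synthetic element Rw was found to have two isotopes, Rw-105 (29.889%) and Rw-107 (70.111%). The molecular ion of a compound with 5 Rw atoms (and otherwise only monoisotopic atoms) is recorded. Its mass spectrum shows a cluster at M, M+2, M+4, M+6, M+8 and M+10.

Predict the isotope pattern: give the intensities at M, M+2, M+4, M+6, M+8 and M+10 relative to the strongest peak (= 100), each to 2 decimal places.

Each Rw atom is independently Rw-105 (p = 0.29889) or Rw-107 (q = 0.70111); the cluster is the binomial expansion (p + q)^5.
P(M) = 0.29889^5 = 0.002385
P(M+2) = 5 × 0.29889^4 × 0.70111^1 = 0.027977
P(M+4) = 10 × 0.29889^3 × 0.70111^2 = 0.131252
P(M+6) = 10 × 0.29889^2 × 0.70111^3 = 0.307880
P(M+8) = 5 × 0.29889^1 × 0.70111^4 = 0.361099
P(M+10) = 0.70111^5 = 0.169407
The M+8 peak is largest (0.361099); scaling to 100 gives 0.66 : 7.75 : 36.35 : 85.26 : 100.00 : 46.91.

0.66 : 7.75 : 36.35 : 85.26 : 100.00 : 46.91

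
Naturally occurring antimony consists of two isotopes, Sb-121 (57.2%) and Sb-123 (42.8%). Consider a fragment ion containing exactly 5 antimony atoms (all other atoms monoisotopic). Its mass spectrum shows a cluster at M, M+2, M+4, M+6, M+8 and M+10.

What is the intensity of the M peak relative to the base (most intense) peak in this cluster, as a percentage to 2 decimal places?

(0.572 + 0.428)^5 gives M 0.0612, M+2 0.2291, M+4 0.3428, M+6 0.2565, M+8 0.0960, M+10 0.0144; the largest is M+4.
P(M+4) = C(5,2) × 0.572^3 × 0.428^2 = 10 × 0.18714925 × 0.183184 = 0.342827 (base)
P(M) = C(5,0) × 0.572^5 × 0.428^0 = 1 × 0.06123224 × 1.0000 = 0.061232
Relative intensity = 0.061232 / 0.342827 × 100 = 17.86

17.86%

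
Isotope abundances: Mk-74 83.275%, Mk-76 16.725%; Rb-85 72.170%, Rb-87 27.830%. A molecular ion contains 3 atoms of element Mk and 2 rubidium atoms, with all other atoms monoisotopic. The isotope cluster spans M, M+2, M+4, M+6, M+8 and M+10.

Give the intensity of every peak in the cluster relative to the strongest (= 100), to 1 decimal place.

72.8 : 100.0 : 53.5 : 13.9 : 1.8 : 0.1

Element Mk pattern (n=3): 0.57748928 : 0.34794986 : 0.06988245 : 0.00467841
Rubidium pattern (n=2): 0.52085089 : 0.40169822 : 0.07745089
Convolve the two distributions (both contribute in 2-u steps):
  M: 0.57748928×0.52085089 = 0.300786
  M+2: 0.57748928×0.40169822 + 0.34794986×0.52085089 = 0.413206
  M+4: 0.57748928×0.07745089 + 0.34794986×0.40169822 + 0.06988245×0.52085089 = 0.220896
  M+6: 0.34794986×0.07745089 + 0.06988245×0.40169822 + 0.00467841×0.52085089 = 0.057457
  M+8: 0.06988245×0.07745089 + 0.00467841×0.40169822 = 0.007292
  M+10: 0.00467841×0.07745089 = 0.000362
Scale to base peak (0.413206) = 100: 72.8 : 100.0 : 53.5 : 13.9 : 1.8 : 0.1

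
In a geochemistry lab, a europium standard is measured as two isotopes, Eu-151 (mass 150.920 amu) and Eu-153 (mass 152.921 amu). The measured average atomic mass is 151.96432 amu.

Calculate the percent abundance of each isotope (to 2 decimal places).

Let x be the fractional abundance of Eu-151; then Eu-153 has abundance 1 − x.
150.920·x + 152.921·(1 − x) = 151.96432
(150.920 − 152.921)·x = 151.96432 − 152.921
x = -0.95668 / -2.001 = 0.47810 → 47.81% Eu-151, 52.19% Eu-153.

Eu-151: 47.81%, Eu-153: 52.19%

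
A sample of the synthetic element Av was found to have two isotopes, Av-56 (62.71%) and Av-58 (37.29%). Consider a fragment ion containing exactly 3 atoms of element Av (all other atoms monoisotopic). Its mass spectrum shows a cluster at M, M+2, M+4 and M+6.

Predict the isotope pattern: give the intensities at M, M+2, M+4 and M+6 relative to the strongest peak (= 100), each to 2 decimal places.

56.06 : 100.00 : 59.46 : 11.79

Each Av atom is independently Av-56 (p = 0.6271) or Av-58 (q = 0.3729); the cluster is the binomial expansion (p + q)^3.
P(M) = 0.6271^3 = 0.246610
P(M+2) = 3 × 0.6271^2 × 0.3729^1 = 0.439934
P(M+4) = 3 × 0.6271^1 × 0.3729^2 = 0.261603
P(M+6) = 0.3729^3 = 0.051853
The M+2 peak is largest (0.439934); scaling to 100 gives 56.06 : 100.00 : 59.46 : 11.79.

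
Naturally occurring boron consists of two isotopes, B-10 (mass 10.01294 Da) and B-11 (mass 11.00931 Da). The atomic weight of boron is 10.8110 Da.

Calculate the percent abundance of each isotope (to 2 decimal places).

B-10: 19.90%, B-11: 80.10%

With x = fraction of B-10 (so B-11 is 1 − x):
10.01294·x + 11.00931·(1 − x) = 10.8110
(10.01294 − 11.00931)·x = 10.8110 − 11.00931
x = -0.19831 / -0.99637 = 0.19903 → 19.90% B-10, 80.10% B-11.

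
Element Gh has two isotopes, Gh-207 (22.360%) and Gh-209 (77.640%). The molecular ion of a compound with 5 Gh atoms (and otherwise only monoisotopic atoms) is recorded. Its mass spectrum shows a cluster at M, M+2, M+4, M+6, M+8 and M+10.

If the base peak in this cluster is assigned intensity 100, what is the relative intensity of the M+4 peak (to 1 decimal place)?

Term probabilities: M 0.0006, M+2 0.0097, M+4 0.0674, M+6 0.2340, M+8 0.4062, M+10 0.2821. Base peak = M+8.
P(M+8) = C(5,4) × 0.22360^1 × 0.77640^4 = 5 × 0.2236 × 0.36336417 = 0.406241 (base)
P(M+4) = C(5,2) × 0.22360^3 × 0.77640^2 = 10 × 0.01117932 × 0.60279696 = 0.067389
Relative intensity = 0.067389 / 0.406241 × 100 = 16.6

16.6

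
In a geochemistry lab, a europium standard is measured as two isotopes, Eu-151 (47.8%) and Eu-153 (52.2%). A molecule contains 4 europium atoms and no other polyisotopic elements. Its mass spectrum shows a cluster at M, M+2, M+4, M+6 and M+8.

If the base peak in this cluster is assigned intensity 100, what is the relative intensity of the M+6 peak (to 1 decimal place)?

Term probabilities: M 0.0522, M+2 0.2280, M+4 0.3735, M+6 0.2720, M+8 0.0742. Base peak = M+4.
P(M+4) = C(4,2) × 0.478^2 × 0.522^2 = 6 × 0.228484 × 0.272484 = 0.373549 (base)
P(M+6) = C(4,3) × 0.478^1 × 0.522^3 = 4 × 0.4780 × 0.14223665 = 0.271956
Relative intensity = 0.271956 / 0.373549 × 100 = 72.8

72.8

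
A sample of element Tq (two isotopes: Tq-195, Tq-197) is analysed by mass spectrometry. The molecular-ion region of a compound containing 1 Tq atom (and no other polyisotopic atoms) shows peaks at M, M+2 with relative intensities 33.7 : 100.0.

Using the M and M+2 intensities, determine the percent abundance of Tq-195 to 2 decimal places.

Let p = fractional abundance of Tq-195. I(M+2)/I(M) = [C(1,1)·p^0·(1−p)] / p^1 = 1·(1−p)/p = 100.0/33.7 = 2.9674
(1−p)/p = 2.9674/1 = 2.9674  ⇒  p = 1/(1 + 2.9674) = 0.2521
Tq-195: 25.21%, Tq-197: 74.79%.

25.21%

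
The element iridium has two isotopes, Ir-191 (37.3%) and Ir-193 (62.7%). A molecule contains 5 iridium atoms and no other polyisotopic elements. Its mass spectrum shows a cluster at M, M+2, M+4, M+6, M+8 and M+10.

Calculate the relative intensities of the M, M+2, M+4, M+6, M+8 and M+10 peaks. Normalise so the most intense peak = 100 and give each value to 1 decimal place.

The 5 Ir atoms are independent, so intensities follow the terms of (0.373 + 0.627)^5.
P(M) = 0.373^5 = 0.007220
P(M+2) = 5 × 0.373^4 × 0.627^1 = 0.060684
P(M+4) = 10 × 0.373^3 × 0.627^2 = 0.204015
P(M+6) = 10 × 0.373^2 × 0.627^3 = 0.342942
P(M+8) = 5 × 0.373^1 × 0.627^4 = 0.288237
P(M+10) = 0.627^5 = 0.096903
The M+6 peak is largest (0.342942); scaling to 100 gives 2.1 : 17.7 : 59.5 : 100.0 : 84.0 : 28.3.

2.1 : 17.7 : 59.5 : 100.0 : 84.0 : 28.3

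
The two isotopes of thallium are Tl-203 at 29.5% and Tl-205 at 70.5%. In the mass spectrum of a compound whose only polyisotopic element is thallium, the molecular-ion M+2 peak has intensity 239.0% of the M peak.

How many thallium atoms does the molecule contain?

With n Tl atoms, P(M+2)/P(M) = C(n,1)·p^(n−1)q / p^n = n·q/p = n · 0.705/0.295.
n = 2.390 × 0.295/0.705 = 1.00 ≈ 1

1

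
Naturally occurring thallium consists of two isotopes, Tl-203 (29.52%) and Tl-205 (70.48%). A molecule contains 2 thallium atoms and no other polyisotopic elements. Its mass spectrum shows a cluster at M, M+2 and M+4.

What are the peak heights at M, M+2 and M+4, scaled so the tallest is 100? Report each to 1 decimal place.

Expanding (0.2952 + 0.7048)^2:
P(M) = 0.2952^2 = 0.087143
P(M+2) = 2 × 0.2952^1 × 0.7048^1 = 0.416114
P(M+4) = 0.7048^2 = 0.496743
The M+4 peak is largest (0.496743); scaling to 100 gives 17.5 : 83.8 : 100.0.

17.5 : 83.8 : 100.0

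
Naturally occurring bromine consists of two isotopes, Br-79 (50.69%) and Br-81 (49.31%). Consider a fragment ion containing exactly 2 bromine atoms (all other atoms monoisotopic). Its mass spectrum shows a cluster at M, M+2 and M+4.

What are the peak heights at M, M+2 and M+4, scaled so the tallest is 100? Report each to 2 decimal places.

The 2 Br atoms are independent, so intensities follow the terms of (0.5069 + 0.4931)^2.
P(M) = 0.5069^2 = 0.256948
P(M+2) = 2 × 0.5069^1 × 0.4931^1 = 0.499905
P(M+4) = 0.4931^2 = 0.243148
The M+2 peak is largest (0.499905); scaling to 100 gives 51.40 : 100.00 : 48.64.

51.40 : 100.00 : 48.64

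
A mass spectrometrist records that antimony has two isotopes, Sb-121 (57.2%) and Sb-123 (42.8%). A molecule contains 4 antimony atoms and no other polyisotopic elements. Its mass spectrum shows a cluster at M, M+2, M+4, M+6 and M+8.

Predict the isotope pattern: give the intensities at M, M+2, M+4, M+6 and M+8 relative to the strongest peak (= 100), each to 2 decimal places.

29.77 : 89.10 : 100.00 : 49.88 : 9.33

Each Sb atom is independently Sb-121 (p = 0.572) or Sb-123 (q = 0.428); the cluster is the binomial expansion (p + q)^4.
P(M) = 0.572^4 = 0.107049
P(M+2) = 4 × 0.572^3 × 0.428^1 = 0.320400
P(M+4) = 6 × 0.572^2 × 0.428^2 = 0.359609
P(M+6) = 4 × 0.572^1 × 0.428^3 = 0.179385
P(M+8) = 0.428^4 = 0.033556
The M+4 peak is largest (0.359609); scaling to 100 gives 29.77 : 89.10 : 100.00 : 49.88 : 9.33.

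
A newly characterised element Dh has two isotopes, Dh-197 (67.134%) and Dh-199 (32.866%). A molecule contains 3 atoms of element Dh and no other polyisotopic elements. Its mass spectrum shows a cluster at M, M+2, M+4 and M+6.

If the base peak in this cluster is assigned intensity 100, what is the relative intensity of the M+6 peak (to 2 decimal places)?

Binomial terms of (0.67134 + 0.32866)^3: M 0.3026, M+2 0.4444, M+4 0.2175, M+6 0.0355 → M+2 is the base peak.
P(M+2) = C(3,1) × 0.67134^2 × 0.32866^1 = 3 × 0.4506974 × 0.32866 = 0.444379 (base)
P(M+6) = C(3,3) × 0.67134^0 × 0.32866^3 = 1 × 1.0000 × 0.035501 = 0.035501
Relative intensity = 0.035501 / 0.444379 × 100 = 7.99

7.99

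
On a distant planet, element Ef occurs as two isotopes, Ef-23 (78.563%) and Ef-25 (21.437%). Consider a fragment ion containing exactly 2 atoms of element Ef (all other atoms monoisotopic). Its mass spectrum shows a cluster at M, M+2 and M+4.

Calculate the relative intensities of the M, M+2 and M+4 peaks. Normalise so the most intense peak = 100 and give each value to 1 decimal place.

100.0 : 54.6 : 7.4

The 2 Ef atoms are independent, so intensities follow the terms of (0.78563 + 0.21437)^2.
P(M) = 0.78563^2 = 0.617214
P(M+2) = 2 × 0.78563^1 × 0.21437^1 = 0.336831
P(M+4) = 0.21437^2 = 0.045954
The M peak is largest (0.617214); scaling to 100 gives 100.0 : 54.6 : 7.4.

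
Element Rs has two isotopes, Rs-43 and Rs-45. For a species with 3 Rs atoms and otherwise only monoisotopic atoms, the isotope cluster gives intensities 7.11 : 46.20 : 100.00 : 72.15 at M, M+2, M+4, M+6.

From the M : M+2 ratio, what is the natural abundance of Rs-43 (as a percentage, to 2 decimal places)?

31.59%

Let p = fractional abundance of Rs-43. I(M+2)/I(M) = [C(3,1)·p^2·(1−p)] / p^3 = 3·(1−p)/p = 46.20/7.11 = 6.4979
(1−p)/p = 6.4979/3 = 2.1660  ⇒  p = 1/(1 + 2.1660) = 0.3159
Rs-43: 31.59%, Rs-45: 68.41%.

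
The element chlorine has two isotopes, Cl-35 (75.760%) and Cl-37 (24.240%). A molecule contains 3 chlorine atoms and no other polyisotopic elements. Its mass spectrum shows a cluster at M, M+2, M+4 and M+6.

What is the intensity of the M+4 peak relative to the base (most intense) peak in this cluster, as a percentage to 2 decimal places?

30.71%

Term probabilities: M 0.4348, M+2 0.4174, M+4 0.1335, M+6 0.0142. Base peak = M.
P(M) = C(3,0) × 0.75760^3 × 0.24240^0 = 1 × 0.4348304 × 1.0000 = 0.434830 (base)
P(M+4) = C(3,2) × 0.75760^1 × 0.24240^2 = 3 × 0.7576 × 0.05875776 = 0.133545
Relative intensity = 0.133545 / 0.434830 × 100 = 30.71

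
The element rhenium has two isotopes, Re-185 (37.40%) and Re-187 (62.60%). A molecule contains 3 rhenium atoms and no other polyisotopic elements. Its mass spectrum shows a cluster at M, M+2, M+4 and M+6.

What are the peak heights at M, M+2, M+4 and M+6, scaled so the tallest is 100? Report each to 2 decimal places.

The 3 Re atoms are independent, so intensities follow the terms of (0.3740 + 0.6260)^3.
P(M) = 0.3740^3 = 0.052314
P(M+2) = 3 × 0.3740^2 × 0.6260^1 = 0.262687
P(M+4) = 3 × 0.3740^1 × 0.6260^2 = 0.439685
P(M+6) = 0.6260^3 = 0.245314
The M+4 peak is largest (0.439685); scaling to 100 gives 11.90 : 59.74 : 100.00 : 55.79.

11.90 : 59.74 : 100.00 : 55.79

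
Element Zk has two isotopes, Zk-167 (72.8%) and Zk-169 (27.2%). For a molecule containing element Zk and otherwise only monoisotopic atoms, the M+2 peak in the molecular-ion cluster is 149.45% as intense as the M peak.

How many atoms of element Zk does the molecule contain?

4

With n Zk atoms, P(M+2)/P(M) = C(n,1)·p^(n−1)q / p^n = n·q/p = n · 0.272/0.728.
n = 1.4945 × 0.728/0.272 = 4.00 ≈ 4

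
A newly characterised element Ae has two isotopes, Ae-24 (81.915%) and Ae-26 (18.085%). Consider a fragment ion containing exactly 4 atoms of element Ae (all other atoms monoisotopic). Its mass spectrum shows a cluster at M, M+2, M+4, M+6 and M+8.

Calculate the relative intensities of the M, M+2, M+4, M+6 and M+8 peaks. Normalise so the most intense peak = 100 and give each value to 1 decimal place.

The 4 Ae atoms are independent, so intensities follow the terms of (0.81915 + 0.18085)^4.
P(M) = 0.81915^4 = 0.450250
P(M+2) = 4 × 0.81915^3 × 0.18085^1 = 0.397621
P(M+4) = 6 × 0.81915^2 × 0.18085^2 = 0.131679
P(M+6) = 4 × 0.81915^1 × 0.18085^3 = 0.019381
P(M+8) = 0.18085^4 = 0.001070
The M peak is largest (0.450250); scaling to 100 gives 100.0 : 88.3 : 29.2 : 4.3 : 0.2.

100.0 : 88.3 : 29.2 : 4.3 : 0.2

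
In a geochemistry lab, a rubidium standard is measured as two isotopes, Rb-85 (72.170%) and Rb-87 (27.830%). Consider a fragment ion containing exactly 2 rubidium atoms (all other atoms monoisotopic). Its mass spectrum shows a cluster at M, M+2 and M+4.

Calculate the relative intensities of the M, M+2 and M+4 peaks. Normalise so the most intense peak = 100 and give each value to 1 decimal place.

100.0 : 77.1 : 14.9

Each Rb atom is independently Rb-85 (p = 0.72170) or Rb-87 (q = 0.27830); the cluster is the binomial expansion (p + q)^2.
P(M) = 0.72170^2 = 0.520851
P(M+2) = 2 × 0.72170^1 × 0.27830^1 = 0.401698
P(M+4) = 0.27830^2 = 0.077451
The M peak is largest (0.520851); scaling to 100 gives 100.0 : 77.1 : 14.9.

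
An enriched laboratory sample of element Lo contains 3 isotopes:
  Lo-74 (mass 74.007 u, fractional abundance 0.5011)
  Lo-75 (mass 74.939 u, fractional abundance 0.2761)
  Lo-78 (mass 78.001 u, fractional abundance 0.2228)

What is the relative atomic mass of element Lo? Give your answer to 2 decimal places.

75.15 u

Ar = Σ fᵢ·mᵢ = 0.5011 × 74.007 + 0.2761 × 74.939 + 0.2228 × 78.001
= 37.0849 + 20.6907 + 17.3786 = 75.1542 u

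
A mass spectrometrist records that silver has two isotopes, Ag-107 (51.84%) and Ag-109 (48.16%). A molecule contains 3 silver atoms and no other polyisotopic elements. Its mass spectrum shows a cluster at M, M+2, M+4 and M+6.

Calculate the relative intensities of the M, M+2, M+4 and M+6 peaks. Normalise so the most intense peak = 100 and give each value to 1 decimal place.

The 3 Ag atoms are independent, so intensities follow the terms of (0.5184 + 0.4816)^3.
P(M) = 0.5184^3 = 0.139314
P(M+2) = 3 × 0.5184^2 × 0.4816^1 = 0.388273
P(M+4) = 3 × 0.5184^1 × 0.4816^2 = 0.360711
P(M+6) = 0.4816^3 = 0.111702
The M+2 peak is largest (0.388273); scaling to 100 gives 35.9 : 100.0 : 92.9 : 28.8.

35.9 : 100.0 : 92.9 : 28.8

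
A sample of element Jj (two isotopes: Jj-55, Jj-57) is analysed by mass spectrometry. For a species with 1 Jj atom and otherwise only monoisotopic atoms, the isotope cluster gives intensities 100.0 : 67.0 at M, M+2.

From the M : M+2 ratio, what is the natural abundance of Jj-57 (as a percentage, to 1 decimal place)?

40.1%

Let p = fractional abundance of Jj-55. I(M+2)/I(M) = [C(1,1)·p^0·(1−p)] / p^1 = 1·(1−p)/p = 67.0/100.0 = 0.6700
(1−p)/p = 0.6700/1 = 0.6700  ⇒  p = 1/(1 + 0.6700) = 0.5988
Jj-55: 59.9%, Jj-57: 40.1%.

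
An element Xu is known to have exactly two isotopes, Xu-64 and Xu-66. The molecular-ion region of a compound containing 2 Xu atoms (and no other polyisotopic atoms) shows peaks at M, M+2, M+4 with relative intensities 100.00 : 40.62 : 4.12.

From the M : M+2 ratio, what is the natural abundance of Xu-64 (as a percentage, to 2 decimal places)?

83.12%

Let p = fractional abundance of Xu-64. I(M+2)/I(M) = [C(2,1)·p^1·(1−p)] / p^2 = 2·(1−p)/p = 40.62/100.00 = 0.4062
(1−p)/p = 0.4062/2 = 0.2031  ⇒  p = 1/(1 + 0.2031) = 0.8312
Xu-64: 83.12%, Xu-66: 16.88%.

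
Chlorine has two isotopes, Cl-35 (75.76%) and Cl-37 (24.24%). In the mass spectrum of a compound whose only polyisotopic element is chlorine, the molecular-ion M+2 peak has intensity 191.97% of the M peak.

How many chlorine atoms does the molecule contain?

The M+2/M ratio from n Cl atoms is n · q/p = n · 0.2424/0.7576.
n = 1.9197 × 0.7576/0.2424 = 6.00 ≈ 6

6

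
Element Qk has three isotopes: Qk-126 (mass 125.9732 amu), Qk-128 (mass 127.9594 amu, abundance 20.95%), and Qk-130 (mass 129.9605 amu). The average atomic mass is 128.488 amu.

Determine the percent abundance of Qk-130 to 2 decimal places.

52.63%

Let x and y be the fractions of Qk-126 and Qk-130. Then x + y = 1 − 0.2095 = 0.7905 and 125.9732x + 129.9605y = 128.488 − 0.2095×127.9594 = 101.6805057.
Substituting: 125.9732x + 129.9605(0.7905 − x) = 101.6805057
(125.9732 − 129.9605)x = -1.05326955  ⇒  x = 0.26416, y = 0.52634
Qk-126: 26.42%, Qk-130: 52.63%.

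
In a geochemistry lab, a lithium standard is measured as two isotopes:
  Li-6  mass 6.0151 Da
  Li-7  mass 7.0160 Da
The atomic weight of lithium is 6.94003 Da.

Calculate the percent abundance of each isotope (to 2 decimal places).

Li-6: 7.59%, Li-7: 92.41%

Writing the weighted mean with unknown fraction x of Li-6:
6.0151·x + 7.0160·(1 − x) = 6.94003
(6.0151 − 7.0160)·x = 6.94003 − 7.0160
x = -0.07597 / -1.0009 = 0.07590 → 7.59% Li-6, 92.41% Li-7.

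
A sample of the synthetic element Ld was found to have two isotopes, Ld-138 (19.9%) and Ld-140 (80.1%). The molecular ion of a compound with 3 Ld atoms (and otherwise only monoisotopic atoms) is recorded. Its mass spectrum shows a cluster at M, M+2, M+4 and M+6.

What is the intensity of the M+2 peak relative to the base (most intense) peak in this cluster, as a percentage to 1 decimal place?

Term probabilities: M 0.0079, M+2 0.0952, M+4 0.3830, M+6 0.5139. Base peak = M+6.
P(M+6) = C(3,3) × 0.199^0 × 0.801^3 = 1 × 1.0000 × 0.5139224 = 0.513922 (base)
P(M+2) = C(3,1) × 0.199^2 × 0.801^1 = 3 × 0.039601 × 0.8010 = 0.095161
Relative intensity = 0.095161 / 0.513922 × 100 = 18.5

18.5%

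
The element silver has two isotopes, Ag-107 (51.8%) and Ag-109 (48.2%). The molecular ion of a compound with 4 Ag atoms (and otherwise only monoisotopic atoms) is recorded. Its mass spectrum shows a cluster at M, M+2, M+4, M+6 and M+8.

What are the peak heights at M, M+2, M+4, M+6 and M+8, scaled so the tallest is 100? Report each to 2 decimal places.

Each Ag atom is independently Ag-107 (p = 0.518) or Ag-109 (q = 0.482); the cluster is the binomial expansion (p + q)^4.
P(M) = 0.518^4 = 0.071998
P(M+2) = 4 × 0.518^3 × 0.482^1 = 0.267976
P(M+4) = 6 × 0.518^2 × 0.482^2 = 0.374029
P(M+6) = 4 × 0.518^1 × 0.482^3 = 0.232023
P(M+8) = 0.482^4 = 0.053974
The M+4 peak is largest (0.374029); scaling to 100 gives 19.25 : 71.65 : 100.00 : 62.03 : 14.43.

19.25 : 71.65 : 100.00 : 62.03 : 14.43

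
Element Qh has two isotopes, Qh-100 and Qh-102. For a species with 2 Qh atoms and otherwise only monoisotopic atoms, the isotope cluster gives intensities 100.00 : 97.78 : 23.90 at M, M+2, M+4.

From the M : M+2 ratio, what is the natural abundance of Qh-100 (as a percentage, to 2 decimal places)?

Let p = fractional abundance of Qh-100. I(M+2)/I(M) = [C(2,1)·p^1·(1−p)] / p^2 = 2·(1−p)/p = 97.78/100.00 = 0.9778
(1−p)/p = 0.9778/2 = 0.4889  ⇒  p = 1/(1 + 0.4889) = 0.6716
Qh-100: 67.16%, Qh-102: 32.84%.

67.16%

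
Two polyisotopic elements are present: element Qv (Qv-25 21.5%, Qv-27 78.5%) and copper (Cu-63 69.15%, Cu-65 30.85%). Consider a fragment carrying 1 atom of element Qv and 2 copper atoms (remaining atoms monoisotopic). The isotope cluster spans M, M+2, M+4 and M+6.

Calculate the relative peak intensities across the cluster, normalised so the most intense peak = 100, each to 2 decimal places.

Element Qv pattern (n=1): 0.2150 : 0.7850
Copper pattern (n=2): 0.47817225 : 0.4266555 : 0.09517225
Convolve the two distributions (both contribute in 2-u steps):
  M: 0.2150×0.47817225 = 0.102807
  M+2: 0.2150×0.4266555 + 0.7850×0.47817225 = 0.467096
  M+4: 0.2150×0.09517225 + 0.7850×0.4266555 = 0.355387
  M+6: 0.7850×0.09517225 = 0.074710
Scale to base peak (0.467096) = 100: 22.01 : 100.00 : 76.08 : 15.99

22.01 : 100.00 : 76.08 : 15.99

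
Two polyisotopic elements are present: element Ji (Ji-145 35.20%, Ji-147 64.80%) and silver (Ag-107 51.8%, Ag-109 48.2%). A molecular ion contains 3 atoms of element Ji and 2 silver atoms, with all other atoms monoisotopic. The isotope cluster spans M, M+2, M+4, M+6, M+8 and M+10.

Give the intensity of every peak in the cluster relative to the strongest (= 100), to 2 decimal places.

3.34 : 24.66 : 71.17 : 100.00 : 68.18 : 18.04

Element Ji pattern (n=3): 0.04361421 : 0.24086938 : 0.44341862 : 0.27209779
Silver pattern (n=2): 0.268324 : 0.499352 : 0.232324
Convolve the two distributions (both contribute in 2-u steps):
  M: 0.04361421×0.268324 = 0.011703
  M+2: 0.04361421×0.499352 + 0.24086938×0.268324 = 0.086410
  M+4: 0.04361421×0.232324 + 0.24086938×0.499352 + 0.44341862×0.268324 = 0.249391
  M+6: 0.24086938×0.232324 + 0.44341862×0.499352 + 0.27209779×0.268324 = 0.350392
  M+8: 0.44341862×0.232324 + 0.27209779×0.499352 = 0.238889
  M+10: 0.27209779×0.232324 = 0.063215
Scale to base peak (0.350392) = 100: 3.34 : 24.66 : 71.17 : 100.00 : 68.18 : 18.04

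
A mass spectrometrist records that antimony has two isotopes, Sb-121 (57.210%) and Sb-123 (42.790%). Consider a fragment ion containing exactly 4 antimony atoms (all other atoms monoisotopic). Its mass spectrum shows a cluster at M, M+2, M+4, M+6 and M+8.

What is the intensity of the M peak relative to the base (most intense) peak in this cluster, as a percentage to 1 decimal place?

(0.57210 + 0.42790)^4 gives M 0.1071, M+2 0.3205, M+4 0.3596, M+6 0.1793, M+8 0.0335; the largest is M+4.
P(M+4) = C(4,2) × 0.57210^2 × 0.42790^2 = 6 × 0.32729841 × 0.18309841 = 0.359567 (base)
P(M) = C(4,0) × 0.57210^4 × 0.42790^0 = 1 × 0.10712425 × 1.0000 = 0.107124
Relative intensity = 0.107124 / 0.359567 × 100 = 29.8

29.8%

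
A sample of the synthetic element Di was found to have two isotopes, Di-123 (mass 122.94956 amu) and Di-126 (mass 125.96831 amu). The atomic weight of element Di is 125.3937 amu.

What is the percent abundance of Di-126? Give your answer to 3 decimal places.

Let x be the fractional abundance of Di-123; then Di-126 has abundance 1 − x.
122.94956·x + 125.96831·(1 − x) = 125.3937
(122.94956 − 125.96831)·x = 125.3937 − 125.96831
x = -0.57461 / -3.01875 = 0.19035 → 19.035% Di-123, 80.965% Di-126.

80.965%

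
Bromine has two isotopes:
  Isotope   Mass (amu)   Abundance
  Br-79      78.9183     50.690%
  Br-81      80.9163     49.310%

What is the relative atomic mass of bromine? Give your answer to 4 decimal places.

79.9035 amu

Weight each isotope mass by its fractional abundance: 0.50690 × 78.9183 + 0.49310 × 80.9163
= 40.00369 + 39.89983 = 79.90352 amu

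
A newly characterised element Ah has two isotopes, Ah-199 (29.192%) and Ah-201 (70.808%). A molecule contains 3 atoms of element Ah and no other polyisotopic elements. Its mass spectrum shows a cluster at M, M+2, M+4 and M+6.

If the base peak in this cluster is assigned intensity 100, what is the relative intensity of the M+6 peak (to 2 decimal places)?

80.85

Binomial terms of (0.29192 + 0.70808)^3: M 0.0249, M+2 0.1810, M+4 0.4391, M+6 0.3550 → M+4 is the base peak.
P(M+4) = C(3,2) × 0.29192^1 × 0.70808^2 = 3 × 0.29192 × 0.50137729 = 0.439086 (base)
P(M+6) = C(3,3) × 0.29192^0 × 0.70808^3 = 1 × 1.0000 × 0.35501523 = 0.355015
Relative intensity = 0.355015 / 0.439086 × 100 = 80.85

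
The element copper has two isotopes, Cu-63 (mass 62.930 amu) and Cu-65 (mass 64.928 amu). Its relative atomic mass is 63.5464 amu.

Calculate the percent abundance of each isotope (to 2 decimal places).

With x = fraction of Cu-63 (so Cu-65 is 1 − x):
62.930·x + 64.928·(1 − x) = 63.5464
(62.930 − 64.928)·x = 63.5464 − 64.928
x = -1.3816 / -1.998 = 0.69149 → 69.15% Cu-63, 30.85% Cu-65.

Cu-63: 69.15%, Cu-65: 30.85%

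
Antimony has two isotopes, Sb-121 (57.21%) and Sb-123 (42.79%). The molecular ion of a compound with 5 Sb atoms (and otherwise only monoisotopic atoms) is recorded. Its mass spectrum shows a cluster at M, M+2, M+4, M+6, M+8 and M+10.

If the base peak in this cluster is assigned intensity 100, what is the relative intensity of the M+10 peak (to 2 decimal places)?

4.18

Binomial terms of (0.5721 + 0.4279)^5: M 0.0613, M+2 0.2292, M+4 0.3428, M+6 0.2564, M+8 0.0959, M+10 0.0143 → M+4 is the base peak.
P(M+4) = C(5,2) × 0.5721^3 × 0.4279^2 = 10 × 0.18724742 × 0.18309841 = 0.342847 (base)
P(M+10) = C(5,5) × 0.5721^0 × 0.4279^5 = 1 × 1.0000 × 0.01434536 = 0.014345
Relative intensity = 0.014345 / 0.342847 × 100 = 4.18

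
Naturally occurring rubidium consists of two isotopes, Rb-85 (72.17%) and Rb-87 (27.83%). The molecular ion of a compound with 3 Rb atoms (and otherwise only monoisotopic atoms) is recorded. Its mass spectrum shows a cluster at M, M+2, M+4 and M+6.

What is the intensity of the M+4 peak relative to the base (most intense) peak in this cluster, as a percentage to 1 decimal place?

(0.7217 + 0.2783)^3 gives M 0.3759, M+2 0.4349, M+4 0.1677, M+6 0.0216; the largest is M+2.
P(M+2) = C(3,1) × 0.7217^2 × 0.2783^1 = 3 × 0.52085089 × 0.2783 = 0.434858 (base)
P(M+4) = C(3,2) × 0.7217^1 × 0.2783^2 = 3 × 0.7217 × 0.07745089 = 0.167689
Relative intensity = 0.167689 / 0.434858 × 100 = 38.6

38.6%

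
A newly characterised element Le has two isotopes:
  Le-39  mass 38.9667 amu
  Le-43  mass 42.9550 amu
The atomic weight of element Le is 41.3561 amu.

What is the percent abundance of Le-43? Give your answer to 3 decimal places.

59.910%

With x = fraction of Le-39 (so Le-43 is 1 − x):
38.9667·x + 42.9550·(1 − x) = 41.3561
(38.9667 − 42.9550)·x = 41.3561 − 42.9550
x = -1.5989 / -3.9883 = 0.40090 → 40.090% Le-39, 59.910% Le-43.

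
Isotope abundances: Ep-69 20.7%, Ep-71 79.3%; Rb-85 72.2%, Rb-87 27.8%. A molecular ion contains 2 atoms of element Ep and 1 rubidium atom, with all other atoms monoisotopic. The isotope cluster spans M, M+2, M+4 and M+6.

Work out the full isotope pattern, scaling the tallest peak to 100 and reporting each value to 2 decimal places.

5.67 : 45.65 : 100.00 : 32.06

Element Ep pattern (n=2): 0.042849 : 0.328302 : 0.628849
Rubidium pattern (n=1): 0.7220 : 0.2780
Convolve the two distributions (both contribute in 2-u steps):
  M: 0.042849×0.7220 = 0.030937
  M+2: 0.042849×0.2780 + 0.328302×0.7220 = 0.248946
  M+4: 0.328302×0.2780 + 0.628849×0.7220 = 0.545297
  M+6: 0.628849×0.2780 = 0.174820
Scale to base peak (0.545297) = 100: 5.67 : 45.65 : 100.00 : 32.06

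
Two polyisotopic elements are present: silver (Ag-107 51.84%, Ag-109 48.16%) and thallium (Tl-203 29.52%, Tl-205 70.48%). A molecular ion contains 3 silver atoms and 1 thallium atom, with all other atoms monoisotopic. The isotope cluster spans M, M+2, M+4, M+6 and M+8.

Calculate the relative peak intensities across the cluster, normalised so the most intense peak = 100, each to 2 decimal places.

10.82 : 55.98 : 100.00 : 75.55 : 20.71

Silver pattern (n=3): 0.13931407 : 0.38827347 : 0.36071085 : 0.11170161
Thallium pattern (n=1): 0.2952 : 0.7048
Convolve the two distributions (both contribute in 2-u steps):
  M: 0.13931407×0.2952 = 0.041126
  M+2: 0.13931407×0.7048 + 0.38827347×0.2952 = 0.212807
  M+4: 0.38827347×0.7048 + 0.36071085×0.2952 = 0.380137
  M+6: 0.36071085×0.7048 + 0.11170161×0.2952 = 0.287203
  M+8: 0.11170161×0.7048 = 0.078727
Scale to base peak (0.380137) = 100: 10.82 : 55.98 : 100.00 : 75.55 : 20.71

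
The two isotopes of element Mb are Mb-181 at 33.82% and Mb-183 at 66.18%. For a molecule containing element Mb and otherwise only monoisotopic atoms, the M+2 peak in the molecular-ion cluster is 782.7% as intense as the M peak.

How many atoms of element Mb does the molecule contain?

The M+2/M ratio from n Mb atoms is n · q/p = n · 0.6618/0.3382.
n = 7.827 × 0.3382/0.6618 = 4.00 ≈ 4

4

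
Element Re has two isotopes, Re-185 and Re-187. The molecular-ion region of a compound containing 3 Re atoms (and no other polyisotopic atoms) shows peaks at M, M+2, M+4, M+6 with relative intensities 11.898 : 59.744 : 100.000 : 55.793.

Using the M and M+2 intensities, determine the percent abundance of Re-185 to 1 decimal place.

Write p for the Re-185 fraction. I(M+2)/I(M) = [C(3,1)·p^2·(1−p)] / p^3 = 3·(1−p)/p = 59.744/11.898 = 5.0213
(1−p)/p = 5.0213/3 = 1.6738  ⇒  p = 1/(1 + 1.6738) = 0.3740
Re-185: 37.4%, Re-187: 62.6%.

37.4%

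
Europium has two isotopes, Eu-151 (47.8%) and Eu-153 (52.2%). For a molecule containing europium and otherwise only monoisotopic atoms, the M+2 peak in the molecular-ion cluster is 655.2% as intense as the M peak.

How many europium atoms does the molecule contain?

With n Eu atoms, P(M+2)/P(M) = C(n,1)·p^(n−1)q / p^n = n·q/p = n · 0.522/0.478.
n = 6.552 × 0.478/0.522 = 6.00 ≈ 6

6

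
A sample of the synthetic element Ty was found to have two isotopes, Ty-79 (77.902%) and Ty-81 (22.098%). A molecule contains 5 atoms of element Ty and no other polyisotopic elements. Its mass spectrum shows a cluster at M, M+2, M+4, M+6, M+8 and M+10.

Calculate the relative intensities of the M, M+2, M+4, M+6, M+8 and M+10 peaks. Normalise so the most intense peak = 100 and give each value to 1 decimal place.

70.5 : 100.0 : 56.7 : 16.1 : 2.3 : 0.1

Each Ty atom is independently Ty-79 (p = 0.77902) or Ty-81 (q = 0.22098); the cluster is the binomial expansion (p + q)^5.
P(M) = 0.77902^5 = 0.286908
P(M+2) = 5 × 0.77902^4 × 0.22098^1 = 0.406928
P(M+4) = 10 × 0.77902^3 × 0.22098^2 = 0.230862
P(M+6) = 10 × 0.77902^2 × 0.22098^3 = 0.065487
P(M+8) = 5 × 0.77902^1 × 0.22098^4 = 0.009288
P(M+10) = 0.22098^5 = 0.000527
The M+2 peak is largest (0.406928); scaling to 100 gives 70.5 : 100.0 : 56.7 : 16.1 : 2.3 : 0.1.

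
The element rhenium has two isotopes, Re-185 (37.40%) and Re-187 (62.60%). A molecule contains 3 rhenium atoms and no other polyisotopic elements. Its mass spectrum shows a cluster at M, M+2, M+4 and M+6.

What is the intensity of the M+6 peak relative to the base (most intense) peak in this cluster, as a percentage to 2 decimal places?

Term probabilities: M 0.0523, M+2 0.2627, M+4 0.4397, M+6 0.2453. Base peak = M+4.
P(M+4) = C(3,2) × 0.3740^1 × 0.6260^2 = 3 × 0.3740 × 0.391876 = 0.439685 (base)
P(M+6) = C(3,3) × 0.3740^0 × 0.6260^3 = 1 × 1.0000 × 0.24531438 = 0.245314
Relative intensity = 0.245314 / 0.439685 × 100 = 55.79

55.79%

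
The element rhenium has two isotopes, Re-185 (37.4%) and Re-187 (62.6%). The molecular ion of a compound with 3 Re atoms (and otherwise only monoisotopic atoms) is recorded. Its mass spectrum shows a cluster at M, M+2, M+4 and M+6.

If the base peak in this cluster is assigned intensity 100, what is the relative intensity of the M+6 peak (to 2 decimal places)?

Binomial terms of (0.374 + 0.626)^3: M 0.0523, M+2 0.2627, M+4 0.4397, M+6 0.2453 → M+4 is the base peak.
P(M+4) = C(3,2) × 0.374^1 × 0.626^2 = 3 × 0.3740 × 0.391876 = 0.439685 (base)
P(M+6) = C(3,3) × 0.374^0 × 0.626^3 = 1 × 1.0000 × 0.24531438 = 0.245314
Relative intensity = 0.245314 / 0.439685 × 100 = 55.79

55.79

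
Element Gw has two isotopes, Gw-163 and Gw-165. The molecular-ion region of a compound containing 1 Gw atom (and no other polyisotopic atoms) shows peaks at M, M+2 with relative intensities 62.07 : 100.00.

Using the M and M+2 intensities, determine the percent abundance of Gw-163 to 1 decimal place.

If p is the fraction of Gw that is Gw-163, then I(M+2)/I(M) = [C(1,1)·p^0·(1−p)] / p^1 = 1·(1−p)/p = 100.00/62.07 = 1.6111
(1−p)/p = 1.6111/1 = 1.6111  ⇒  p = 1/(1 + 1.6111) = 0.3830
Gw-163: 38.3%, Gw-165: 61.7%.

38.3%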